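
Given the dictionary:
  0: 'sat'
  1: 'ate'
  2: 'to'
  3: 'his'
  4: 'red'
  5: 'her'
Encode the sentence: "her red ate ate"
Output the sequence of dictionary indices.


Look up each word in the dictionary:
  'her' -> 5
  'red' -> 4
  'ate' -> 1
  'ate' -> 1

Encoded: [5, 4, 1, 1]


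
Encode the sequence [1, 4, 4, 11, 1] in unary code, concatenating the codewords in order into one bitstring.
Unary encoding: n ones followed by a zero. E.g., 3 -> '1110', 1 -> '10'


Encode each number as n ones followed by a terminating 0:
  1 -> 10 (2 bits)
  4 -> 11110 (5 bits)
  4 -> 11110 (5 bits)
  11 -> 111111111110 (12 bits)
  1 -> 10 (2 bits)
Total length = 2 + 5 + 5 + 12 + 2 = 26 bits.

Unary([1, 4, 4, 11, 1]) = 10111101111011111111111010 (26 bits)


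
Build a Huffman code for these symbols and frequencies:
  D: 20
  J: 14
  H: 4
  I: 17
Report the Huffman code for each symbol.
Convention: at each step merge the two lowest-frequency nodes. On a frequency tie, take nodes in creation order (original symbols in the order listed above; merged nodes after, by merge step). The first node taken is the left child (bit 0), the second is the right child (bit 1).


Huffman tree construction:
Step 1: Merge H(4) + J(14) = 18
Step 2: Merge I(17) + (H+J)(18) = 35
Step 3: Merge D(20) + (I+(H+J))(35) = 55
Read each symbol's code off the tree from the root (left child = 0, right child = 1).

Codes:
  D: 0 (length 1)
  J: 111 (length 3)
  H: 110 (length 3)
  I: 10 (length 2)
Average code length: 108/55 = 1.9636 bits/symbol


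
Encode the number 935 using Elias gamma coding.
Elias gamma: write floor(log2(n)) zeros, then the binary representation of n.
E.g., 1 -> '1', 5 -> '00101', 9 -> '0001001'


num_bits = floor(log2(935)) + 1 = 10
leading_zeros = num_bits - 1 = 9
binary(935) = 1110100111

Elias gamma(935) = '000000000' + '1110100111' = 0000000001110100111 (19 bits)


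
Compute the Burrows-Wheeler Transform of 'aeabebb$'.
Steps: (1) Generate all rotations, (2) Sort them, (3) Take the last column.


Rotations (sorted):
  0: $aeabebb -> last char: b
  1: abebb$ae -> last char: e
  2: aeabebb$ -> last char: $
  3: b$aeabeb -> last char: b
  4: bb$aeabe -> last char: e
  5: bebb$aea -> last char: a
  6: eabebb$a -> last char: a
  7: ebb$aeab -> last char: b


BWT = be$beaab


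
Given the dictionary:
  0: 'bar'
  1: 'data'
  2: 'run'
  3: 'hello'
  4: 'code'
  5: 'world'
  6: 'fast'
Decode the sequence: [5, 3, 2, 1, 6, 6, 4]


Look up each index in the dictionary:
  5 -> 'world'
  3 -> 'hello'
  2 -> 'run'
  1 -> 'data'
  6 -> 'fast'
  6 -> 'fast'
  4 -> 'code'

Decoded: "world hello run data fast fast code"


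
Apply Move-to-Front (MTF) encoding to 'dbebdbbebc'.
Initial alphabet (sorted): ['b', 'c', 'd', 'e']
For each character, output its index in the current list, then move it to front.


MTF encoding:
'd': index 2 in ['b', 'c', 'd', 'e'] -> ['d', 'b', 'c', 'e']
'b': index 1 in ['d', 'b', 'c', 'e'] -> ['b', 'd', 'c', 'e']
'e': index 3 in ['b', 'd', 'c', 'e'] -> ['e', 'b', 'd', 'c']
'b': index 1 in ['e', 'b', 'd', 'c'] -> ['b', 'e', 'd', 'c']
'd': index 2 in ['b', 'e', 'd', 'c'] -> ['d', 'b', 'e', 'c']
'b': index 1 in ['d', 'b', 'e', 'c'] -> ['b', 'd', 'e', 'c']
'b': index 0 in ['b', 'd', 'e', 'c'] -> ['b', 'd', 'e', 'c']
'e': index 2 in ['b', 'd', 'e', 'c'] -> ['e', 'b', 'd', 'c']
'b': index 1 in ['e', 'b', 'd', 'c'] -> ['b', 'e', 'd', 'c']
'c': index 3 in ['b', 'e', 'd', 'c'] -> ['c', 'b', 'e', 'd']


Output: [2, 1, 3, 1, 2, 1, 0, 2, 1, 3]


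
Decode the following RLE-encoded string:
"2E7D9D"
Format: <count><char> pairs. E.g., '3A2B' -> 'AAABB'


Expanding each <count><char> pair:
  2E -> 'EE'
  7D -> 'DDDDDDD'
  9D -> 'DDDDDDDDD'

Decoded = EEDDDDDDDDDDDDDDDD


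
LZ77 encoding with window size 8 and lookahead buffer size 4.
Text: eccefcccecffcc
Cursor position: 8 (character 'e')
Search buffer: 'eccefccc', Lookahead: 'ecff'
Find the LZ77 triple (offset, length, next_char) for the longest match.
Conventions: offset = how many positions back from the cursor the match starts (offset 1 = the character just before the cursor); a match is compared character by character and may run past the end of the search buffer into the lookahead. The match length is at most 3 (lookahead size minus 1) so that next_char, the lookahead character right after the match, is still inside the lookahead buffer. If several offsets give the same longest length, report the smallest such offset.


Try each offset into the search buffer:
  offset=1 (pos 7, char 'c'): match length 0
  offset=2 (pos 6, char 'c'): match length 0
  offset=3 (pos 5, char 'c'): match length 0
  offset=4 (pos 4, char 'f'): match length 0
  offset=5 (pos 3, char 'e'): match length 1
  offset=6 (pos 2, char 'c'): match length 0
  offset=7 (pos 1, char 'c'): match length 0
  offset=8 (pos 0, char 'e'): match length 2
Longest match has length 2 at offset 8.
next_char = character at position 8 + 2 = 10 -> 'f'

Best match: offset=8, length=2 (matching 'ec' starting at position 0)
LZ77 triple: (8, 2, 'f')


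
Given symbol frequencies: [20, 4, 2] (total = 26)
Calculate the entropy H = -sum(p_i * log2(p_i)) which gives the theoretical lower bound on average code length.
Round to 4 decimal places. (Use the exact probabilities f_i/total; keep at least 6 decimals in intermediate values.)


Per-symbol terms -p_i * log2(p_i) with p_i = f_i/26:
  p = 20/26 = 0.769231: log2(p) = -0.378512, -p*log2(p) = 0.291163
  p = 4/26 = 0.153846: log2(p) = -2.700440, -p*log2(p) = 0.415452
  p = 2/26 = 0.076923: log2(p) = -3.700440, -p*log2(p) = 0.284649
H = 0.291163 + 0.415452 + 0.284649 = 0.991264

H = 0.9913 bits/symbol


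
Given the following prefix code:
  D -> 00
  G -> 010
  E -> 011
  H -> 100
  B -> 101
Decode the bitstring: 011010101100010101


Decoding step by step:
Bits 011 -> E
Bits 010 -> G
Bits 101 -> B
Bits 100 -> H
Bits 010 -> G
Bits 101 -> B


Decoded message: EGBHGB


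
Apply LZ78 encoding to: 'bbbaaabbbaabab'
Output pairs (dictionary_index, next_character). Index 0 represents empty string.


LZ78 encoding steps:
Dictionary: {0: ''}
Step 1: w='' (idx 0), next='b' -> output (0, 'b'), add 'b' as idx 1
Step 2: w='b' (idx 1), next='b' -> output (1, 'b'), add 'bb' as idx 2
Step 3: w='' (idx 0), next='a' -> output (0, 'a'), add 'a' as idx 3
Step 4: w='a' (idx 3), next='a' -> output (3, 'a'), add 'aa' as idx 4
Step 5: w='bb' (idx 2), next='b' -> output (2, 'b'), add 'bbb' as idx 5
Step 6: w='aa' (idx 4), next='b' -> output (4, 'b'), add 'aab' as idx 6
Step 7: w='a' (idx 3), next='b' -> output (3, 'b'), add 'ab' as idx 7


Encoded: [(0, 'b'), (1, 'b'), (0, 'a'), (3, 'a'), (2, 'b'), (4, 'b'), (3, 'b')]


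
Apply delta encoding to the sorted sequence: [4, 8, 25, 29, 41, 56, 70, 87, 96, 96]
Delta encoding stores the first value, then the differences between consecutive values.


First value: 4
Deltas:
  8 - 4 = 4
  25 - 8 = 17
  29 - 25 = 4
  41 - 29 = 12
  56 - 41 = 15
  70 - 56 = 14
  87 - 70 = 17
  96 - 87 = 9
  96 - 96 = 0


Delta encoded: [4, 4, 17, 4, 12, 15, 14, 17, 9, 0]


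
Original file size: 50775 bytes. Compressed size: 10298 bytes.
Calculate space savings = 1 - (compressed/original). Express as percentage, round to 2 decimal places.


ratio = compressed/original = 10298/50775 = 0.202816
savings = 1 - ratio = 1 - 0.202816 = 0.797184
as a percentage: 0.797184 * 100 = 79.72%

Space savings = 1 - 10298/50775 = 79.72%


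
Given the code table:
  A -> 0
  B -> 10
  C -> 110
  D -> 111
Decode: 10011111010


Decoding:
10 -> B
0 -> A
111 -> D
110 -> C
10 -> B


Result: BADCB


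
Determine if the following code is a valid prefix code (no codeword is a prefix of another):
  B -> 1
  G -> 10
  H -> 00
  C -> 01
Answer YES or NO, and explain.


Checking each pair (does one codeword prefix another?):
  B='1' vs G='10': prefix -- VIOLATION

NO -- this is NOT a valid prefix code. B (1) is a prefix of G (10).


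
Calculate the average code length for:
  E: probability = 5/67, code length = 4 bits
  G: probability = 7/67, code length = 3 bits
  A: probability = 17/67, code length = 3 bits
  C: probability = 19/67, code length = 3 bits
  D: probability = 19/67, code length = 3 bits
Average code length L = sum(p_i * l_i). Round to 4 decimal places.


Weighted contributions p_i * l_i:
  E: (5/67) * 4 = 20/67
  G: (7/67) * 3 = 21/67
  A: (17/67) * 3 = 51/67
  C: (19/67) * 3 = 57/67
  D: (19/67) * 3 = 57/67
Sum = (20 + 21 + 51 + 57 + 57)/67 = 206/67

L = 206/67 = 3.0746 bits/symbol


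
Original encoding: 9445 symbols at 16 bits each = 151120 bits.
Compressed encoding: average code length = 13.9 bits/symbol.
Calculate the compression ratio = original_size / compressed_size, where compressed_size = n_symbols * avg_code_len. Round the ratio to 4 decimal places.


original_size = n_symbols * orig_bits = 9445 * 16 = 151120 bits
compressed_size = n_symbols * avg_code_len = 9445 * 13.9 = 131285.5 bits
ratio = original_size / compressed_size = 151120 / 131285.5 = 1.1511

Compression ratio = 1.1511


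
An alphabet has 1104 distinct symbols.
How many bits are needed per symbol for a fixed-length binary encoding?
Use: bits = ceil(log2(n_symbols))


log2(1104) = 10.1085
Bracket: 2^10 = 1024 < 1104 <= 2^11 = 2048
So ceil(log2(1104)) = 11

bits = ceil(log2(1104)) = ceil(10.1085) = 11 bits


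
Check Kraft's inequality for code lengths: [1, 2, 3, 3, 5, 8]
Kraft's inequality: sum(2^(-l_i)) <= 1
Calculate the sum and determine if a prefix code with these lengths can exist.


Sum = 2^(-1) + 2^(-2) + 2^(-3) + 2^(-3) + 2^(-5) + 2^(-8)
    = 0.5 + 0.25 + 0.125 + 0.125 + 0.03125 + 0.00390625
    = 265/256 = 1.03515625
Since 1.03515625 > 1, Kraft's inequality is NOT satisfied.
A prefix code with these lengths CANNOT exist.

Kraft sum = 1.03515625. Not satisfied.


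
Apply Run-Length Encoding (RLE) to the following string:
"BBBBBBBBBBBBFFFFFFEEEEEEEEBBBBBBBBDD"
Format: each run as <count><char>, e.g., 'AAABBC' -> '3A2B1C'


Scanning runs left to right:
  i=0: run of 'B' x 12 -> '12B'
  i=12: run of 'F' x 6 -> '6F'
  i=18: run of 'E' x 8 -> '8E'
  i=26: run of 'B' x 8 -> '8B'
  i=34: run of 'D' x 2 -> '2D'

RLE = 12B6F8E8B2D


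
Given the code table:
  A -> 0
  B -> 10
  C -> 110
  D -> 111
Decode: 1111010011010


Decoding:
111 -> D
10 -> B
10 -> B
0 -> A
110 -> C
10 -> B


Result: DBBACB


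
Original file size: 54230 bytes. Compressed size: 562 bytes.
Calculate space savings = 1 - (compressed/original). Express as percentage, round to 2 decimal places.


ratio = compressed/original = 562/54230 = 0.010363
savings = 1 - ratio = 1 - 0.010363 = 0.989637
as a percentage: 0.989637 * 100 = 98.96%

Space savings = 1 - 562/54230 = 98.96%


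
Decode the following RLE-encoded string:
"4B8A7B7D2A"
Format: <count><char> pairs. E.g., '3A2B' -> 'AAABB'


Expanding each <count><char> pair:
  4B -> 'BBBB'
  8A -> 'AAAAAAAA'
  7B -> 'BBBBBBB'
  7D -> 'DDDDDDD'
  2A -> 'AA'

Decoded = BBBBAAAAAAAABBBBBBBDDDDDDDAA


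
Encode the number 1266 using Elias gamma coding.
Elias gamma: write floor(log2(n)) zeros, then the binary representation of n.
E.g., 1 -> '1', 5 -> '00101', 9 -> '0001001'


num_bits = floor(log2(1266)) + 1 = 11
leading_zeros = num_bits - 1 = 10
binary(1266) = 10011110010

Elias gamma(1266) = '0000000000' + '10011110010' = 000000000010011110010 (21 bits)


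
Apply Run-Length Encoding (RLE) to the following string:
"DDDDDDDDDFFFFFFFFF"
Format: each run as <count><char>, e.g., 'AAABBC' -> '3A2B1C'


Scanning runs left to right:
  i=0: run of 'D' x 9 -> '9D'
  i=9: run of 'F' x 9 -> '9F'

RLE = 9D9F


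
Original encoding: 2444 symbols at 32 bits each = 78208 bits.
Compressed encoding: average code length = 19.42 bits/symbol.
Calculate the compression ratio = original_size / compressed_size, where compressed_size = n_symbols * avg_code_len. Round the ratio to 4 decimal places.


original_size = n_symbols * orig_bits = 2444 * 32 = 78208 bits
compressed_size = n_symbols * avg_code_len = 2444 * 19.42 = 47462.48 bits
ratio = original_size / compressed_size = 78208 / 47462.48 = 1.6478

Compression ratio = 1.6478


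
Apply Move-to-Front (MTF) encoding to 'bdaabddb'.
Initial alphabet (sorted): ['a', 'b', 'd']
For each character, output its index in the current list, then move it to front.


MTF encoding:
'b': index 1 in ['a', 'b', 'd'] -> ['b', 'a', 'd']
'd': index 2 in ['b', 'a', 'd'] -> ['d', 'b', 'a']
'a': index 2 in ['d', 'b', 'a'] -> ['a', 'd', 'b']
'a': index 0 in ['a', 'd', 'b'] -> ['a', 'd', 'b']
'b': index 2 in ['a', 'd', 'b'] -> ['b', 'a', 'd']
'd': index 2 in ['b', 'a', 'd'] -> ['d', 'b', 'a']
'd': index 0 in ['d', 'b', 'a'] -> ['d', 'b', 'a']
'b': index 1 in ['d', 'b', 'a'] -> ['b', 'd', 'a']


Output: [1, 2, 2, 0, 2, 2, 0, 1]


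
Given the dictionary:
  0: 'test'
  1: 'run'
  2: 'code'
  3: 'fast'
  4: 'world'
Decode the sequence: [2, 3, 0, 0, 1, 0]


Look up each index in the dictionary:
  2 -> 'code'
  3 -> 'fast'
  0 -> 'test'
  0 -> 'test'
  1 -> 'run'
  0 -> 'test'

Decoded: "code fast test test run test"


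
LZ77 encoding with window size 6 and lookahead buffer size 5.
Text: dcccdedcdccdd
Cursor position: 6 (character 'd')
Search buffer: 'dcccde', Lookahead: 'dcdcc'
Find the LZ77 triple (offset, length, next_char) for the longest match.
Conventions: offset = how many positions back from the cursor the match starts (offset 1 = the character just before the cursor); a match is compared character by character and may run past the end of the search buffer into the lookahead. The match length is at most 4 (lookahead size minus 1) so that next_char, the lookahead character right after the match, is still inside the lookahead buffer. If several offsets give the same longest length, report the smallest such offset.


Try each offset into the search buffer:
  offset=1 (pos 5, char 'e'): match length 0
  offset=2 (pos 4, char 'd'): match length 1
  offset=3 (pos 3, char 'c'): match length 0
  offset=4 (pos 2, char 'c'): match length 0
  offset=5 (pos 1, char 'c'): match length 0
  offset=6 (pos 0, char 'd'): match length 2
Longest match has length 2 at offset 6.
next_char = character at position 6 + 2 = 8 -> 'd'

Best match: offset=6, length=2 (matching 'dc' starting at position 0)
LZ77 triple: (6, 2, 'd')


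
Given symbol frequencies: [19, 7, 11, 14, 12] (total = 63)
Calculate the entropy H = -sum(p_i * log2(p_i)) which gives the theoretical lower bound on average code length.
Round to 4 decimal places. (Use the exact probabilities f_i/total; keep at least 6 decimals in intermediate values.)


Per-symbol terms -p_i * log2(p_i) with p_i = f_i/63:
  p = 19/63 = 0.301587: log2(p) = -1.729352, -p*log2(p) = 0.521551
  p = 7/63 = 0.111111: log2(p) = -3.169925, -p*log2(p) = 0.352214
  p = 11/63 = 0.174603: log2(p) = -2.517848, -p*log2(p) = 0.439624
  p = 14/63 = 0.222222: log2(p) = -2.169925, -p*log2(p) = 0.482206
  p = 12/63 = 0.190476: log2(p) = -2.392317, -p*log2(p) = 0.455680
H = 0.521551 + 0.352214 + 0.439624 + 0.482206 + 0.455680 = 2.251275

H = 2.2513 bits/symbol


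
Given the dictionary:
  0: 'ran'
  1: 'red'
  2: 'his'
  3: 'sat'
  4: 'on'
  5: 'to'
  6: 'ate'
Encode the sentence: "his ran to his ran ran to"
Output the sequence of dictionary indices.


Look up each word in the dictionary:
  'his' -> 2
  'ran' -> 0
  'to' -> 5
  'his' -> 2
  'ran' -> 0
  'ran' -> 0
  'to' -> 5

Encoded: [2, 0, 5, 2, 0, 0, 5]


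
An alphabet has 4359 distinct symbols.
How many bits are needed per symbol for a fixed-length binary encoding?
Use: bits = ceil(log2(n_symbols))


log2(4359) = 12.0898
Bracket: 2^12 = 4096 < 4359 <= 2^13 = 8192
So ceil(log2(4359)) = 13

bits = ceil(log2(4359)) = ceil(12.0898) = 13 bits


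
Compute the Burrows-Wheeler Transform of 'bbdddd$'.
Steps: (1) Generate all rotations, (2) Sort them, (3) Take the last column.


Rotations (sorted):
  0: $bbdddd -> last char: d
  1: bbdddd$ -> last char: $
  2: bdddd$b -> last char: b
  3: d$bbddd -> last char: d
  4: dd$bbdd -> last char: d
  5: ddd$bbd -> last char: d
  6: dddd$bb -> last char: b


BWT = d$bdddb


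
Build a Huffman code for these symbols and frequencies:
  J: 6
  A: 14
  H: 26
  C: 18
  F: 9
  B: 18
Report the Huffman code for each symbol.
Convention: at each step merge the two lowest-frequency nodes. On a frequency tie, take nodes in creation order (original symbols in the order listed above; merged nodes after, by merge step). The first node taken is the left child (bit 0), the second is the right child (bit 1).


Huffman tree construction:
Step 1: Merge J(6) + F(9) = 15
Step 2: Merge A(14) + (J+F)(15) = 29
Step 3: Merge C(18) + B(18) = 36
Step 4: Merge H(26) + (A+(J+F))(29) = 55
Step 5: Merge (C+B)(36) + (H+(A+(J+F)))(55) = 91
Read each symbol's code off the tree from the root (left child = 0, right child = 1).

Codes:
  J: 1110 (length 4)
  A: 110 (length 3)
  H: 10 (length 2)
  C: 00 (length 2)
  F: 1111 (length 4)
  B: 01 (length 2)
Average code length: 226/91 = 2.4835 bits/symbol


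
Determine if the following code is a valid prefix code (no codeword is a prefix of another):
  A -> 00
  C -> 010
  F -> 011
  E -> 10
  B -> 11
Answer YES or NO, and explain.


Checking each pair (does one codeword prefix another?):
  A='00' vs C='010': no prefix
  A='00' vs F='011': no prefix
  A='00' vs E='10': no prefix
  A='00' vs B='11': no prefix
  C='010' vs A='00': no prefix
  C='010' vs F='011': no prefix
  C='010' vs E='10': no prefix
  C='010' vs B='11': no prefix
  F='011' vs A='00': no prefix
  F='011' vs C='010': no prefix
  F='011' vs E='10': no prefix
  F='011' vs B='11': no prefix
  E='10' vs A='00': no prefix
  E='10' vs C='010': no prefix
  E='10' vs F='011': no prefix
  E='10' vs B='11': no prefix
  B='11' vs A='00': no prefix
  B='11' vs C='010': no prefix
  B='11' vs F='011': no prefix
  B='11' vs E='10': no prefix
No violation found over all pairs.

YES -- this is a valid prefix code. No codeword is a prefix of any other codeword.


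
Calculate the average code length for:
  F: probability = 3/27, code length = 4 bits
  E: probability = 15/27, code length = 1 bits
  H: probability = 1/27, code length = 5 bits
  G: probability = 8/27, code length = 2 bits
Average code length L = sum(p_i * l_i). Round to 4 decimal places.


Weighted contributions p_i * l_i:
  F: (3/27) * 4 = 12/27
  E: (15/27) * 1 = 15/27
  H: (1/27) * 5 = 5/27
  G: (8/27) * 2 = 16/27
Sum = (12 + 15 + 5 + 16)/27 = 48/27

L = 48/27 = 1.7778 bits/symbol


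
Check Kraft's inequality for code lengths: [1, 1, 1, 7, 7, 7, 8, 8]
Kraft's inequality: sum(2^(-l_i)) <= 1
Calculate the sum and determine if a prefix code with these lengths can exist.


Sum = 2^(-1) + 2^(-1) + 2^(-1) + 2^(-7) + 2^(-7) + 2^(-7) + 2^(-8) + 2^(-8)
    = 0.5 + 0.5 + 0.5 + 0.0078125 + 0.0078125 + 0.0078125 + 0.00390625 + 0.00390625
    = 392/256 = 1.53125
Since 1.53125 > 1, Kraft's inequality is NOT satisfied.
A prefix code with these lengths CANNOT exist.

Kraft sum = 1.53125. Not satisfied.


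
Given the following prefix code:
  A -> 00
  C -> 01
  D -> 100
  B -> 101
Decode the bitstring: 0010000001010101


Decoding step by step:
Bits 00 -> A
Bits 100 -> D
Bits 00 -> A
Bits 00 -> A
Bits 101 -> B
Bits 01 -> C
Bits 01 -> C


Decoded message: ADAABCC


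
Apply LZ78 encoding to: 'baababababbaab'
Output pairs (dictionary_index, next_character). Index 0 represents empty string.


LZ78 encoding steps:
Dictionary: {0: ''}
Step 1: w='' (idx 0), next='b' -> output (0, 'b'), add 'b' as idx 1
Step 2: w='' (idx 0), next='a' -> output (0, 'a'), add 'a' as idx 2
Step 3: w='a' (idx 2), next='b' -> output (2, 'b'), add 'ab' as idx 3
Step 4: w='ab' (idx 3), next='a' -> output (3, 'a'), add 'aba' as idx 4
Step 5: w='b' (idx 1), next='a' -> output (1, 'a'), add 'ba' as idx 5
Step 6: w='b' (idx 1), next='b' -> output (1, 'b'), add 'bb' as idx 6
Step 7: w='a' (idx 2), next='a' -> output (2, 'a'), add 'aa' as idx 7
Step 8: w='b' (idx 1), end of input -> output (1, '')


Encoded: [(0, 'b'), (0, 'a'), (2, 'b'), (3, 'a'), (1, 'a'), (1, 'b'), (2, 'a'), (1, '')]


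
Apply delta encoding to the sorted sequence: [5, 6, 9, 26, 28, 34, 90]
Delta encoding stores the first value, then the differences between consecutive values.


First value: 5
Deltas:
  6 - 5 = 1
  9 - 6 = 3
  26 - 9 = 17
  28 - 26 = 2
  34 - 28 = 6
  90 - 34 = 56


Delta encoded: [5, 1, 3, 17, 2, 6, 56]


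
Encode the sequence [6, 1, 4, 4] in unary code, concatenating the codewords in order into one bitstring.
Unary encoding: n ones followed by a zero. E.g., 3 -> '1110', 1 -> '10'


Encode each number as n ones followed by a terminating 0:
  6 -> 1111110 (7 bits)
  1 -> 10 (2 bits)
  4 -> 11110 (5 bits)
  4 -> 11110 (5 bits)
Total length = 7 + 2 + 5 + 5 = 19 bits.

Unary([6, 1, 4, 4]) = 1111110101111011110 (19 bits)


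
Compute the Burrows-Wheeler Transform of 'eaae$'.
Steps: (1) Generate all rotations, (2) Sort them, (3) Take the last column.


Rotations (sorted):
  0: $eaae -> last char: e
  1: aae$e -> last char: e
  2: ae$ea -> last char: a
  3: e$eaa -> last char: a
  4: eaae$ -> last char: $


BWT = eeaa$


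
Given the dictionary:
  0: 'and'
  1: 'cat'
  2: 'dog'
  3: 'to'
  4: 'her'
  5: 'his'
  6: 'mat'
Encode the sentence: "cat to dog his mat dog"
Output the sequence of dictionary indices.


Look up each word in the dictionary:
  'cat' -> 1
  'to' -> 3
  'dog' -> 2
  'his' -> 5
  'mat' -> 6
  'dog' -> 2

Encoded: [1, 3, 2, 5, 6, 2]


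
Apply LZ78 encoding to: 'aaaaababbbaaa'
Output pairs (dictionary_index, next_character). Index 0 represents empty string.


LZ78 encoding steps:
Dictionary: {0: ''}
Step 1: w='' (idx 0), next='a' -> output (0, 'a'), add 'a' as idx 1
Step 2: w='a' (idx 1), next='a' -> output (1, 'a'), add 'aa' as idx 2
Step 3: w='aa' (idx 2), next='b' -> output (2, 'b'), add 'aab' as idx 3
Step 4: w='a' (idx 1), next='b' -> output (1, 'b'), add 'ab' as idx 4
Step 5: w='' (idx 0), next='b' -> output (0, 'b'), add 'b' as idx 5
Step 6: w='b' (idx 5), next='a' -> output (5, 'a'), add 'ba' as idx 6
Step 7: w='aa' (idx 2), end of input -> output (2, '')


Encoded: [(0, 'a'), (1, 'a'), (2, 'b'), (1, 'b'), (0, 'b'), (5, 'a'), (2, '')]


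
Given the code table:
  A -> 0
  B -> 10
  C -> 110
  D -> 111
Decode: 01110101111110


Decoding:
0 -> A
111 -> D
0 -> A
10 -> B
111 -> D
111 -> D
0 -> A


Result: ADABDDA


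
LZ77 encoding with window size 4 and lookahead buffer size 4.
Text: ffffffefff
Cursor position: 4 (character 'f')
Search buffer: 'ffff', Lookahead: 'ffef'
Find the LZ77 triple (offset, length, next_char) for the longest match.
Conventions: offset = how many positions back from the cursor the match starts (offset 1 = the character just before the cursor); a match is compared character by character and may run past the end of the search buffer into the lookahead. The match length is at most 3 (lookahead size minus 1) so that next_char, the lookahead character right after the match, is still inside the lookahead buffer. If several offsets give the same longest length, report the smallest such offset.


Try each offset into the search buffer:
  offset=1 (pos 3, char 'f'): match length 2
  offset=2 (pos 2, char 'f'): match length 2
  offset=3 (pos 1, char 'f'): match length 2
  offset=4 (pos 0, char 'f'): match length 2
Longest match has length 2, found at offsets 1, 2, 3, 4; take the smallest, offset 1.
next_char = character at position 4 + 2 = 6 -> 'e'

Best match: offset=1, length=2 (matching 'ff' starting at position 3)
LZ77 triple: (1, 2, 'e')


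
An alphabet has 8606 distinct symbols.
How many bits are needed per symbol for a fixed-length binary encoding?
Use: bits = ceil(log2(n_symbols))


log2(8606) = 13.0711
Bracket: 2^13 = 8192 < 8606 <= 2^14 = 16384
So ceil(log2(8606)) = 14

bits = ceil(log2(8606)) = ceil(13.0711) = 14 bits


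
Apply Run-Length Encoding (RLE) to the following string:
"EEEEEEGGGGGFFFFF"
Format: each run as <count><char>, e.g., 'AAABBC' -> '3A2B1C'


Scanning runs left to right:
  i=0: run of 'E' x 6 -> '6E'
  i=6: run of 'G' x 5 -> '5G'
  i=11: run of 'F' x 5 -> '5F'

RLE = 6E5G5F


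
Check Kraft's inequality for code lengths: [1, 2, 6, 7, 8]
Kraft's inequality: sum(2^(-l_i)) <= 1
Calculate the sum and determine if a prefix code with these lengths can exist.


Sum = 2^(-1) + 2^(-2) + 2^(-6) + 2^(-7) + 2^(-8)
    = 0.5 + 0.25 + 0.015625 + 0.0078125 + 0.00390625
    = 199/256 = 0.77734375
Since 0.77734375 <= 1, Kraft's inequality IS satisfied.
A prefix code with these lengths CAN exist.

Kraft sum = 0.77734375. Satisfied.


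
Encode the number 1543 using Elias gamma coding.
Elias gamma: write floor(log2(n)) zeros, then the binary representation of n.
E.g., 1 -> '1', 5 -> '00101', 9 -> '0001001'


num_bits = floor(log2(1543)) + 1 = 11
leading_zeros = num_bits - 1 = 10
binary(1543) = 11000000111

Elias gamma(1543) = '0000000000' + '11000000111' = 000000000011000000111 (21 bits)


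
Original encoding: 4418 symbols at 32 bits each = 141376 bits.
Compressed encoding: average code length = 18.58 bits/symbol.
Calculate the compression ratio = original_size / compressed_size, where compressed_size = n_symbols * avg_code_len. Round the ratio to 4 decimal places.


original_size = n_symbols * orig_bits = 4418 * 32 = 141376 bits
compressed_size = n_symbols * avg_code_len = 4418 * 18.58 = 82086.44 bits
ratio = original_size / compressed_size = 141376 / 82086.44 = 1.7223

Compression ratio = 1.7223


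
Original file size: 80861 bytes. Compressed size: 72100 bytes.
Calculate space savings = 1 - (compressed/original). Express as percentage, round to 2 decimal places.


ratio = compressed/original = 72100/80861 = 0.891654
savings = 1 - ratio = 1 - 0.891654 = 0.108346
as a percentage: 0.108346 * 100 = 10.83%

Space savings = 1 - 72100/80861 = 10.83%


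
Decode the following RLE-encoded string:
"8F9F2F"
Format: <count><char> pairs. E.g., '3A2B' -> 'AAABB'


Expanding each <count><char> pair:
  8F -> 'FFFFFFFF'
  9F -> 'FFFFFFFFF'
  2F -> 'FF'

Decoded = FFFFFFFFFFFFFFFFFFF


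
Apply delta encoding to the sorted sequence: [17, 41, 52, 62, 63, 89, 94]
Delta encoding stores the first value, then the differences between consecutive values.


First value: 17
Deltas:
  41 - 17 = 24
  52 - 41 = 11
  62 - 52 = 10
  63 - 62 = 1
  89 - 63 = 26
  94 - 89 = 5


Delta encoded: [17, 24, 11, 10, 1, 26, 5]


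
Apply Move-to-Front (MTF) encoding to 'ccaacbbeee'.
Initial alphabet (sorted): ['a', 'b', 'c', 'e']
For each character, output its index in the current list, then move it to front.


MTF encoding:
'c': index 2 in ['a', 'b', 'c', 'e'] -> ['c', 'a', 'b', 'e']
'c': index 0 in ['c', 'a', 'b', 'e'] -> ['c', 'a', 'b', 'e']
'a': index 1 in ['c', 'a', 'b', 'e'] -> ['a', 'c', 'b', 'e']
'a': index 0 in ['a', 'c', 'b', 'e'] -> ['a', 'c', 'b', 'e']
'c': index 1 in ['a', 'c', 'b', 'e'] -> ['c', 'a', 'b', 'e']
'b': index 2 in ['c', 'a', 'b', 'e'] -> ['b', 'c', 'a', 'e']
'b': index 0 in ['b', 'c', 'a', 'e'] -> ['b', 'c', 'a', 'e']
'e': index 3 in ['b', 'c', 'a', 'e'] -> ['e', 'b', 'c', 'a']
'e': index 0 in ['e', 'b', 'c', 'a'] -> ['e', 'b', 'c', 'a']
'e': index 0 in ['e', 'b', 'c', 'a'] -> ['e', 'b', 'c', 'a']


Output: [2, 0, 1, 0, 1, 2, 0, 3, 0, 0]


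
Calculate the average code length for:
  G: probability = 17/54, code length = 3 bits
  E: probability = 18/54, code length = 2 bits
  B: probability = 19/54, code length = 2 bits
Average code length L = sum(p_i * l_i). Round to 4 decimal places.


Weighted contributions p_i * l_i:
  G: (17/54) * 3 = 51/54
  E: (18/54) * 2 = 36/54
  B: (19/54) * 2 = 38/54
Sum = (51 + 36 + 38)/54 = 125/54

L = 125/54 = 2.3148 bits/symbol


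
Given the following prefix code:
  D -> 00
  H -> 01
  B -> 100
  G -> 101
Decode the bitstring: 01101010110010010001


Decoding step by step:
Bits 01 -> H
Bits 101 -> G
Bits 01 -> H
Bits 01 -> H
Bits 100 -> B
Bits 100 -> B
Bits 100 -> B
Bits 01 -> H


Decoded message: HGHHBBBH


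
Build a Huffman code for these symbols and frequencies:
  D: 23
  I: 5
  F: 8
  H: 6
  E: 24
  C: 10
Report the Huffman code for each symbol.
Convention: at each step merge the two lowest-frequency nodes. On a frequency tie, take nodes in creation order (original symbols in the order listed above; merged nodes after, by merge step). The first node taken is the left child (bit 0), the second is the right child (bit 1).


Huffman tree construction:
Step 1: Merge I(5) + H(6) = 11
Step 2: Merge F(8) + C(10) = 18
Step 3: Merge (I+H)(11) + (F+C)(18) = 29
Step 4: Merge D(23) + E(24) = 47
Step 5: Merge ((I+H)+(F+C))(29) + (D+E)(47) = 76
Read each symbol's code off the tree from the root (left child = 0, right child = 1).

Codes:
  D: 10 (length 2)
  I: 000 (length 3)
  F: 010 (length 3)
  H: 001 (length 3)
  E: 11 (length 2)
  C: 011 (length 3)
Average code length: 181/76 = 2.3816 bits/symbol


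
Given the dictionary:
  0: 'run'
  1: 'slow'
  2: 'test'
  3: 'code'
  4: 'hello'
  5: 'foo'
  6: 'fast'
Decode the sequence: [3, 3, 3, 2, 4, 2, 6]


Look up each index in the dictionary:
  3 -> 'code'
  3 -> 'code'
  3 -> 'code'
  2 -> 'test'
  4 -> 'hello'
  2 -> 'test'
  6 -> 'fast'

Decoded: "code code code test hello test fast"


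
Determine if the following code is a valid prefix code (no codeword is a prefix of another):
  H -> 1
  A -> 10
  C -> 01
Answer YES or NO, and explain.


Checking each pair (does one codeword prefix another?):
  H='1' vs A='10': prefix -- VIOLATION

NO -- this is NOT a valid prefix code. H (1) is a prefix of A (10).


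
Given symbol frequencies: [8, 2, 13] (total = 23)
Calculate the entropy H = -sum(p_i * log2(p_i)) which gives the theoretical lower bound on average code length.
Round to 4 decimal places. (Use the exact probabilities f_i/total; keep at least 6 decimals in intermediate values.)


Per-symbol terms -p_i * log2(p_i) with p_i = f_i/23:
  p = 8/23 = 0.347826: log2(p) = -1.523562, -p*log2(p) = 0.529935
  p = 2/23 = 0.086957: log2(p) = -3.523562, -p*log2(p) = 0.306397
  p = 13/23 = 0.565217: log2(p) = -0.823122, -p*log2(p) = 0.465243
H = 0.529935 + 0.306397 + 0.465243 = 1.301575

H = 1.3016 bits/symbol


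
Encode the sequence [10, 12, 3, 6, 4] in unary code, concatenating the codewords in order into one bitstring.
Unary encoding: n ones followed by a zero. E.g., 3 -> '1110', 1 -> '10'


Encode each number as n ones followed by a terminating 0:
  10 -> 11111111110 (11 bits)
  12 -> 1111111111110 (13 bits)
  3 -> 1110 (4 bits)
  6 -> 1111110 (7 bits)
  4 -> 11110 (5 bits)
Total length = 11 + 13 + 4 + 7 + 5 = 40 bits.

Unary([10, 12, 3, 6, 4]) = 1111111111011111111111101110111111011110 (40 bits)


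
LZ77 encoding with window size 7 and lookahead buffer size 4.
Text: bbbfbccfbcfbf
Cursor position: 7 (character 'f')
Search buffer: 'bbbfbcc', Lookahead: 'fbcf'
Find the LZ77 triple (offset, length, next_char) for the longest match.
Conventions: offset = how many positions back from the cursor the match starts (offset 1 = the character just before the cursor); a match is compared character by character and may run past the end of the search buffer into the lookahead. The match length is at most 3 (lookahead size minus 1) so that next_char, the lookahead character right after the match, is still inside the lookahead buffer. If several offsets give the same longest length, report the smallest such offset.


Try each offset into the search buffer:
  offset=1 (pos 6, char 'c'): match length 0
  offset=2 (pos 5, char 'c'): match length 0
  offset=3 (pos 4, char 'b'): match length 0
  offset=4 (pos 3, char 'f'): match length 3
  offset=5 (pos 2, char 'b'): match length 0
  offset=6 (pos 1, char 'b'): match length 0
  offset=7 (pos 0, char 'b'): match length 0
Longest match has length 3 at offset 4.
next_char = character at position 7 + 3 = 10 -> 'f'

Best match: offset=4, length=3 (matching 'fbc' starting at position 3)
LZ77 triple: (4, 3, 'f')


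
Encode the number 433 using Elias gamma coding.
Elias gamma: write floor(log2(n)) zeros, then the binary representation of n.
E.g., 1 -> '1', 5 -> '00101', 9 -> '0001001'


num_bits = floor(log2(433)) + 1 = 9
leading_zeros = num_bits - 1 = 8
binary(433) = 110110001

Elias gamma(433) = '00000000' + '110110001' = 00000000110110001 (17 bits)


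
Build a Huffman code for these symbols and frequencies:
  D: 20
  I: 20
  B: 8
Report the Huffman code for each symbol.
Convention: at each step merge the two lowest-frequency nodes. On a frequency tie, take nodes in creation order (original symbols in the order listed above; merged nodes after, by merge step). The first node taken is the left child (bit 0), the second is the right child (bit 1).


Huffman tree construction:
Step 1: Merge B(8) + D(20) = 28
Step 2: Merge I(20) + (B+D)(28) = 48
Read each symbol's code off the tree from the root (left child = 0, right child = 1).

Codes:
  D: 11 (length 2)
  I: 0 (length 1)
  B: 10 (length 2)
Average code length: 76/48 = 1.5833 bits/symbol


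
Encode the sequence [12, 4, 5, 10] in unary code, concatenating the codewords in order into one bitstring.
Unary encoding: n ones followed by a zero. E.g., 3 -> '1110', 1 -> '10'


Encode each number as n ones followed by a terminating 0:
  12 -> 1111111111110 (13 bits)
  4 -> 11110 (5 bits)
  5 -> 111110 (6 bits)
  10 -> 11111111110 (11 bits)
Total length = 13 + 5 + 6 + 11 = 35 bits.

Unary([12, 4, 5, 10]) = 11111111111101111011111011111111110 (35 bits)


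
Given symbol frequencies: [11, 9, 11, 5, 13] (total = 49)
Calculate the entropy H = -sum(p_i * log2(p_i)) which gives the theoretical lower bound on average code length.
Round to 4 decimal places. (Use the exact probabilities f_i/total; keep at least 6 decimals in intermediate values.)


Per-symbol terms -p_i * log2(p_i) with p_i = f_i/49:
  p = 11/49 = 0.224490: log2(p) = -2.155278, -p*log2(p) = 0.483838
  p = 9/49 = 0.183673: log2(p) = -2.444785, -p*log2(p) = 0.449042
  p = 11/49 = 0.224490: log2(p) = -2.155278, -p*log2(p) = 0.483838
  p = 5/49 = 0.102041: log2(p) = -3.292782, -p*log2(p) = 0.335998
  p = 13/49 = 0.265306: log2(p) = -1.914270, -p*log2(p) = 0.507868
H = 0.483838 + 0.449042 + 0.483838 + 0.335998 + 0.507868 = 2.260584

H = 2.2606 bits/symbol


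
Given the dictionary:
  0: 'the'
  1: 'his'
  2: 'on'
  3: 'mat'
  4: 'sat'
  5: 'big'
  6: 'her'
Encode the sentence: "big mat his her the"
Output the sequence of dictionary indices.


Look up each word in the dictionary:
  'big' -> 5
  'mat' -> 3
  'his' -> 1
  'her' -> 6
  'the' -> 0

Encoded: [5, 3, 1, 6, 0]


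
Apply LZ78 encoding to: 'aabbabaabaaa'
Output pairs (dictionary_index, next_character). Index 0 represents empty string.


LZ78 encoding steps:
Dictionary: {0: ''}
Step 1: w='' (idx 0), next='a' -> output (0, 'a'), add 'a' as idx 1
Step 2: w='a' (idx 1), next='b' -> output (1, 'b'), add 'ab' as idx 2
Step 3: w='' (idx 0), next='b' -> output (0, 'b'), add 'b' as idx 3
Step 4: w='ab' (idx 2), next='a' -> output (2, 'a'), add 'aba' as idx 4
Step 5: w='aba' (idx 4), next='a' -> output (4, 'a'), add 'abaa' as idx 5
Step 6: w='a' (idx 1), end of input -> output (1, '')


Encoded: [(0, 'a'), (1, 'b'), (0, 'b'), (2, 'a'), (4, 'a'), (1, '')]


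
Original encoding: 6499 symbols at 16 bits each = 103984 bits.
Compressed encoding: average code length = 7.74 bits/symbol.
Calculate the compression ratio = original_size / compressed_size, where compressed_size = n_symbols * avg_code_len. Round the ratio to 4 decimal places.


original_size = n_symbols * orig_bits = 6499 * 16 = 103984 bits
compressed_size = n_symbols * avg_code_len = 6499 * 7.74 = 50302.26 bits
ratio = original_size / compressed_size = 103984 / 50302.26 = 2.0672

Compression ratio = 2.0672


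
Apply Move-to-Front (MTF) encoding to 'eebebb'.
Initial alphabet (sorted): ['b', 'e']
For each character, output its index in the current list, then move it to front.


MTF encoding:
'e': index 1 in ['b', 'e'] -> ['e', 'b']
'e': index 0 in ['e', 'b'] -> ['e', 'b']
'b': index 1 in ['e', 'b'] -> ['b', 'e']
'e': index 1 in ['b', 'e'] -> ['e', 'b']
'b': index 1 in ['e', 'b'] -> ['b', 'e']
'b': index 0 in ['b', 'e'] -> ['b', 'e']


Output: [1, 0, 1, 1, 1, 0]


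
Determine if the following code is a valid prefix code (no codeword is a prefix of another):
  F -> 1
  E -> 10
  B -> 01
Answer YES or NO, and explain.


Checking each pair (does one codeword prefix another?):
  F='1' vs E='10': prefix -- VIOLATION

NO -- this is NOT a valid prefix code. F (1) is a prefix of E (10).


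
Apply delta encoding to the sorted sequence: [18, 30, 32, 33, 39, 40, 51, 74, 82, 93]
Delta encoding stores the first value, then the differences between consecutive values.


First value: 18
Deltas:
  30 - 18 = 12
  32 - 30 = 2
  33 - 32 = 1
  39 - 33 = 6
  40 - 39 = 1
  51 - 40 = 11
  74 - 51 = 23
  82 - 74 = 8
  93 - 82 = 11


Delta encoded: [18, 12, 2, 1, 6, 1, 11, 23, 8, 11]


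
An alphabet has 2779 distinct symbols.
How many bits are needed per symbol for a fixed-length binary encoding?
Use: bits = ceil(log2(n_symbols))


log2(2779) = 11.4404
Bracket: 2^11 = 2048 < 2779 <= 2^12 = 4096
So ceil(log2(2779)) = 12

bits = ceil(log2(2779)) = ceil(11.4404) = 12 bits


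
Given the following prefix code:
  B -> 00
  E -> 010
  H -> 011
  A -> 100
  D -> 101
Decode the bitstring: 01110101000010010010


Decoding step by step:
Bits 011 -> H
Bits 101 -> D
Bits 010 -> E
Bits 00 -> B
Bits 010 -> E
Bits 010 -> E
Bits 010 -> E


Decoded message: HDEBEEE


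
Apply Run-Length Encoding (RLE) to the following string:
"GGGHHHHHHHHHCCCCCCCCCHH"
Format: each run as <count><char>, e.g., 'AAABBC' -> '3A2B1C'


Scanning runs left to right:
  i=0: run of 'G' x 3 -> '3G'
  i=3: run of 'H' x 9 -> '9H'
  i=12: run of 'C' x 9 -> '9C'
  i=21: run of 'H' x 2 -> '2H'

RLE = 3G9H9C2H


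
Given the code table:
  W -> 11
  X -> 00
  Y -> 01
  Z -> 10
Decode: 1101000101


Decoding:
11 -> W
01 -> Y
00 -> X
01 -> Y
01 -> Y


Result: WYXYY


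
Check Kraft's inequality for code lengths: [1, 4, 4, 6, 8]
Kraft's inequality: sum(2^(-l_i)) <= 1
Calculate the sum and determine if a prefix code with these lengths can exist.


Sum = 2^(-1) + 2^(-4) + 2^(-4) + 2^(-6) + 2^(-8)
    = 0.5 + 0.0625 + 0.0625 + 0.015625 + 0.00390625
    = 165/256 = 0.64453125
Since 0.64453125 <= 1, Kraft's inequality IS satisfied.
A prefix code with these lengths CAN exist.

Kraft sum = 0.64453125. Satisfied.


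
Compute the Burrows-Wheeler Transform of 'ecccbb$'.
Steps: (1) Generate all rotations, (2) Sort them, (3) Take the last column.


Rotations (sorted):
  0: $ecccbb -> last char: b
  1: b$ecccb -> last char: b
  2: bb$eccc -> last char: c
  3: cbb$ecc -> last char: c
  4: ccbb$ec -> last char: c
  5: cccbb$e -> last char: e
  6: ecccbb$ -> last char: $


BWT = bbccce$


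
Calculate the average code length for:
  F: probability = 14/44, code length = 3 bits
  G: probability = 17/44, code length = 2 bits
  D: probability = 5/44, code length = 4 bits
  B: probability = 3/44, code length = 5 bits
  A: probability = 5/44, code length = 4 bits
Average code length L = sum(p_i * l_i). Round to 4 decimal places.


Weighted contributions p_i * l_i:
  F: (14/44) * 3 = 42/44
  G: (17/44) * 2 = 34/44
  D: (5/44) * 4 = 20/44
  B: (3/44) * 5 = 15/44
  A: (5/44) * 4 = 20/44
Sum = (42 + 34 + 20 + 15 + 20)/44 = 131/44

L = 131/44 = 2.9773 bits/symbol


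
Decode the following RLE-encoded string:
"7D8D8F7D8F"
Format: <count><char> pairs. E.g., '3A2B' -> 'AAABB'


Expanding each <count><char> pair:
  7D -> 'DDDDDDD'
  8D -> 'DDDDDDDD'
  8F -> 'FFFFFFFF'
  7D -> 'DDDDDDD'
  8F -> 'FFFFFFFF'

Decoded = DDDDDDDDDDDDDDDFFFFFFFFDDDDDDDFFFFFFFF


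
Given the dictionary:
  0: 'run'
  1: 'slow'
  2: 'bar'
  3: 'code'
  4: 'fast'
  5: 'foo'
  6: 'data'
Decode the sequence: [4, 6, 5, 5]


Look up each index in the dictionary:
  4 -> 'fast'
  6 -> 'data'
  5 -> 'foo'
  5 -> 'foo'

Decoded: "fast data foo foo"


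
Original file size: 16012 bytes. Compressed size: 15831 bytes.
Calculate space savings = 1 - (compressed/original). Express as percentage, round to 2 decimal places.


ratio = compressed/original = 15831/16012 = 0.988696
savings = 1 - ratio = 1 - 0.988696 = 0.011304
as a percentage: 0.011304 * 100 = 1.13%

Space savings = 1 - 15831/16012 = 1.13%
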